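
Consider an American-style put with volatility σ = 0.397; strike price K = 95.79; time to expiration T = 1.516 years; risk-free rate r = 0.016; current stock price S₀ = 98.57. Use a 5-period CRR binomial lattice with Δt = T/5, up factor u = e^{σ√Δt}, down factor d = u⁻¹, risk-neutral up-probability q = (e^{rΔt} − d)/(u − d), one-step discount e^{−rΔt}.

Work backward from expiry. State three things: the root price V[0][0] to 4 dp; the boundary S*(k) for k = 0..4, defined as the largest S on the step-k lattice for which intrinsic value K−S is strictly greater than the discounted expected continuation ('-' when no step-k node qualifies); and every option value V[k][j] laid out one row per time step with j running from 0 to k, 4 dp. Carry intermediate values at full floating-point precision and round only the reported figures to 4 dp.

Δt=0.30320  u=1.24434  d=0.80364  q=0.45660  discount=0.99516
step 5 (expiry): payoffs max(K−S,0) = 62.7488 44.6299 16.5751 0.0000 0.0000 0.0000
step 4: (k=4,j=0): S=41.1143, (K−S)⁺=54.6757, hold=54.2121 ⇒ V=54.6757 exercise | (k=4,j=1): S=63.6604, (K−S)⁺=32.1296, hold=31.6661 ⇒ V=32.1296 exercise | (k=4,j=2): S=98.5700, (K−S)⁺=0.0000, hold=8.9633 ⇒ V=8.9633 continue | (k=4,j=3): S=152.6232, (K−S)⁺=0.0000, hold=0.0000 ⇒ V=0.0000 continue | (k=4,j=4): S=236.3177, (K−S)⁺=0.0000, hold=0.0000 ⇒ V=0.0000 continue  boundary S*=63.6604
step 3: (k=3,j=0): S=51.1601, (K−S)⁺=44.6299, hold=44.1664 ⇒ V=44.6299 exercise | (k=3,j=1): S=79.2149, (K−S)⁺=16.5751, hold=21.4476 ⇒ V=21.4476 continue | (k=3,j=2): S=122.6543, (K−S)⁺=0.0000, hold=4.8471 ⇒ V=4.8471 continue | (k=3,j=3): S=189.9146, (K−S)⁺=0.0000, hold=0.0000 ⇒ V=0.0000 continue  boundary S*=51.1601
step 2: (k=2,j=0): S=63.6604, (K−S)⁺=32.1296, hold=33.8801 ⇒ V=33.8801 continue | (k=2,j=1): S=98.5700, (K−S)⁺=0.0000, hold=13.8007 ⇒ V=13.8007 continue | (k=2,j=2): S=152.6232, (K−S)⁺=0.0000, hold=2.6212 ⇒ V=2.6212 continue  boundary S*=-
step 1: (k=1,j=0): S=79.2149, (K−S)⁺=16.5751, hold=24.5922 ⇒ V=24.5922 continue | (k=1,j=1): S=122.6543, (K−S)⁺=0.0000, hold=8.6540 ⇒ V=8.6540 continue  boundary S*=-
step 0: (k=0,j=0): S=98.5700, (K−S)⁺=0.0000, hold=17.2310 ⇒ V=17.2310 continue  boundary S*=-

price = 17.2310
boundary = - - - 51.1601 63.6604
tree:
17.2310
24.5922 8.6540
33.8801 13.8007 2.6212
44.6299 21.4476 4.8471 0.0000
54.6757 32.1296 8.9633 0.0000 0.0000
62.7488 44.6299 16.5751 0.0000 0.0000 0.0000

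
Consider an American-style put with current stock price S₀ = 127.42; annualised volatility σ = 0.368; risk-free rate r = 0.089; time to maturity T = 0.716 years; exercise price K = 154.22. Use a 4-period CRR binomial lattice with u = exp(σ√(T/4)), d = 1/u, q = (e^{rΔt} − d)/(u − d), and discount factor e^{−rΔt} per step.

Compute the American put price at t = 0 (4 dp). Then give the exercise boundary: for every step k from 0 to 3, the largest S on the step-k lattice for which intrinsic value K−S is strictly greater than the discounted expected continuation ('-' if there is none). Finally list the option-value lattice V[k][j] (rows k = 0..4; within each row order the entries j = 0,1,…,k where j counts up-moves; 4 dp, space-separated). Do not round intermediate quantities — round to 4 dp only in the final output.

params: Δt=0.17900 u=1.16847 d=0.85582 q=0.51252 e^(-rΔt)=0.98420
t_4 payoffs: 85.8654 60.8940 26.8000 0.0000 0.0000
t_3: node(3,0) S=79.8703 payoff=74.3497 vs cont=71.9123 → 74.3497 [stop]  node(3,1) S=109.0486 payoff=45.1714 vs cont=42.7340 → 45.1714 [stop]  node(3,2) S=148.8864 payoff=5.3336 vs cont=12.8580 → 12.8580 [wait]  node(3,3) S=203.2778 payoff=0.0000 vs cont=0.0000 → 0.0000 [wait]  ⇒ S*(3)=109.0486
t_2: node(2,0) S=93.3260 payoff=60.8940 vs cont=58.4566 → 60.8940 [stop]  node(2,1) S=127.4200 payoff=26.8000 vs cont=28.1580 → 28.1580 [wait]  node(2,2) S=173.9692 payoff=0.0000 vs cont=6.1690 → 6.1690 [wait]  ⇒ S*(2)=93.3260
t_1: node(1,0) S=109.0486 payoff=45.1714 vs cont=43.4190 → 45.1714 [stop]  node(1,1) S=148.8864 payoff=5.3336 vs cont=16.6214 → 16.6214 [wait]  ⇒ S*(1)=109.0486
t_0: node(0,0) S=127.4200 payoff=26.8000 vs cont=30.0563 → 30.0563 [wait]  ⇒ S*(0)=-

price = 30.0563
boundary = - 109.0486 93.3260 109.0486
tree:
30.0563
45.1714 16.6214
60.8940 28.1580 6.1690
74.3497 45.1714 12.8580 0.0000
85.8654 60.8940 26.8000 0.0000 0.0000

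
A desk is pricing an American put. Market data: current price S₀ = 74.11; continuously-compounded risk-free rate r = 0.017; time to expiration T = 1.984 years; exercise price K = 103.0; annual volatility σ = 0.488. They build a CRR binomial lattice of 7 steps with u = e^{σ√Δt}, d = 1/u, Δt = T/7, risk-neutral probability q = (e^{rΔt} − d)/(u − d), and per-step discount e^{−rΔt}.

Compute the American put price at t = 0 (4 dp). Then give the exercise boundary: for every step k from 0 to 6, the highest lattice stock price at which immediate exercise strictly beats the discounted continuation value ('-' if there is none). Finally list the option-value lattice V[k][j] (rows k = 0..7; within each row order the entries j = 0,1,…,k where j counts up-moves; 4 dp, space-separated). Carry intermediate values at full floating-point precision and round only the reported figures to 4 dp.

price = 38.8499
boundary = - - - 33.9927 44.0774 57.1540 74.1100
tree:
38.8499
48.7008 26.9663
59.0430 36.3105 15.5866
69.0073 47.2371 23.0555 6.4258
76.7847 58.9226 33.1528 10.6925 1.1657
82.7826 69.0073 45.8460 17.6566 2.1091 0.0000
87.4083 76.7847 58.9226 28.8900 3.8158 0.0000 0.0000
90.9756 82.7826 69.0073 45.8460 6.9036 0.0000 0.0000 0.0000

Δt=0.28343  u=1.29667  d=0.77120  q=0.44460  discount=0.99519
step 7 (expiry): payoffs max(K−S,0) = 90.9756 82.7826 69.0073 45.8460 6.9036 0.0000 0.0000 0.0000
step 6: (k=6,j=0): S=15.5917, (K−S)⁺=87.4083, hold=86.9132 ⇒ V=87.4083 exercise | (k=6,j=1): S=26.2153, (K−S)⁺=76.7847, hold=76.2896 ⇒ V=76.7847 exercise | (k=6,j=2): S=44.0774, (K−S)⁺=58.9226, hold=58.4275 ⇒ V=58.9226 exercise | (k=6,j=3): S=74.1100, (K−S)⁺=28.8900, hold=28.3949 ⇒ V=28.8900 exercise | (k=6,j=4): S=124.6056, (K−S)⁺=0.0000, hold=3.8158 ⇒ V=3.8158 continue | (k=6,j=5): S=209.5068, (K−S)⁺=0.0000, hold=0.0000 ⇒ V=0.0000 continue | (k=6,j=6): S=352.2564, (K−S)⁺=0.0000, hold=0.0000 ⇒ V=0.0000 continue  boundary S*=74.1100
step 5: (k=5,j=0): S=20.2174, (K−S)⁺=82.7826, hold=82.2875 ⇒ V=82.7826 exercise | (k=5,j=1): S=33.9927, (K−S)⁺=69.0073, hold=68.5122 ⇒ V=69.0073 exercise | (k=5,j=2): S=57.1540, (K−S)⁺=45.8460, hold=45.3509 ⇒ V=45.8460 exercise | (k=5,j=3): S=96.0964, (K−S)⁺=6.9036, hold=17.6566 ⇒ V=17.6566 continue | (k=5,j=4): S=161.5727, (K−S)⁺=0.0000, hold=2.1091 ⇒ V=2.1091 continue | (k=5,j=5): S=271.6618, (K−S)⁺=0.0000, hold=0.0000 ⇒ V=0.0000 continue  boundary S*=57.1540
step 4: (k=4,j=0): S=26.2153, (K−S)⁺=76.7847, hold=76.2896 ⇒ V=76.7847 exercise | (k=4,j=1): S=44.0774, (K−S)⁺=58.9226, hold=58.4275 ⇒ V=58.9226 exercise | (k=4,j=2): S=74.1100, (K−S)⁺=28.8900, hold=33.1528 ⇒ V=33.1528 continue | (k=4,j=3): S=124.6056, (K−S)⁺=0.0000, hold=10.6925 ⇒ V=10.6925 continue | (k=4,j=4): S=209.5068, (K−S)⁺=0.0000, hold=1.1657 ⇒ V=1.1657 continue  boundary S*=44.0774
step 3: (k=3,j=0): S=33.9927, (K−S)⁺=69.0073, hold=68.5122 ⇒ V=69.0073 exercise | (k=3,j=1): S=57.1540, (K−S)⁺=45.8460, hold=47.2371 ⇒ V=47.2371 continue | (k=3,j=2): S=96.0964, (K−S)⁺=6.9036, hold=23.0555 ⇒ V=23.0555 continue | (k=3,j=3): S=161.5727, (K−S)⁺=0.0000, hold=6.4258 ⇒ V=6.4258 continue  boundary S*=33.9927
step 2: (k=2,j=0): S=44.0774, (K−S)⁺=58.9226, hold=59.0430 ⇒ V=59.0430 continue | (k=2,j=1): S=74.1100, (K−S)⁺=28.8900, hold=36.3105 ⇒ V=36.3105 continue | (k=2,j=2): S=124.6056, (K−S)⁺=0.0000, hold=15.5866 ⇒ V=15.5866 continue  boundary S*=-
step 1: (k=1,j=0): S=57.1540, (K−S)⁺=45.8460, hold=48.7008 ⇒ V=48.7008 continue | (k=1,j=1): S=96.0964, (K−S)⁺=6.9036, hold=26.9663 ⇒ V=26.9663 continue  boundary S*=-
step 0: (k=0,j=0): S=74.1100, (K−S)⁺=28.8900, hold=38.8499 ⇒ V=38.8499 continue  boundary S*=-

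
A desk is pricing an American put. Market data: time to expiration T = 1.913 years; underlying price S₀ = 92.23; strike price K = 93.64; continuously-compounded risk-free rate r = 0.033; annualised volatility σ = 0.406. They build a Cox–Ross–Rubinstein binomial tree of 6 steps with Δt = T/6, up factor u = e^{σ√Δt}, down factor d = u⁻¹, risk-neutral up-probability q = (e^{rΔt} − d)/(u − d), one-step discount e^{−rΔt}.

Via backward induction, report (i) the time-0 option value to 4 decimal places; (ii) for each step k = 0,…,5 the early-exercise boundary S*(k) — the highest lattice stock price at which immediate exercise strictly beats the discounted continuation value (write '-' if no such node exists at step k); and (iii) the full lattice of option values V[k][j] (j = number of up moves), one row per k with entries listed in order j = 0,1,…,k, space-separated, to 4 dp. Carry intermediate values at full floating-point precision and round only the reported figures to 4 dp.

Δt=0.31883, u=1.25766, d=0.79513, q=0.46581, disc=e^(-rΔt)=0.98953
k=6 terminal: V=max(K-S,0) → 70.3322 56.7740 35.3292 1.4100 0.0000 0.0000 0.0000
k=5: j=0 S=29.3132 intr=64.3268 cont=63.3467 V=64.3268[EX]; j=1 S=46.3647 intr=47.2753 cont=46.2953 V=47.2753[EX]; j=2 S=73.3349 intr=20.3051 cont=19.3251 V=20.3051[EX]; j=3 S=115.9936 intr=0.0000 cont=0.7453 V=0.7453[hold]; j=4 S=183.4667 intr=0.0000 cont=0.0000 V=0.0000[hold]; j=5 S=290.1888 intr=0.0000 cont=0.0000 V=0.0000[hold]  S*(5)=73.3349
k=4: j=0 S=36.8660 intr=56.7740 cont=55.7940 V=56.7740[EX]; j=1 S=58.3108 intr=35.3292 cont=34.3492 V=35.3292[EX]; j=2 S=92.2300 intr=1.4100 cont=11.0769 V=11.0769[hold]; j=3 S=145.8799 intr=0.0000 cont=0.3940 V=0.3940[hold]; j=4 S=230.7379 intr=0.0000 cont=0.0000 V=0.0000[hold]  S*(4)=58.3108
k=3: j=0 S=46.3647 intr=47.2753 cont=46.2953 V=47.2753[EX]; j=1 S=73.3349 intr=20.3051 cont=23.7808 V=23.7808[hold]; j=2 S=115.9936 intr=0.0000 cont=6.0369 V=6.0369[hold]; j=3 S=183.4667 intr=0.0000 cont=0.2083 V=0.2083[hold]  S*(3)=46.3647
k=2: j=0 S=58.3108 intr=35.3292 cont=35.9512 V=35.9512[hold]; j=1 S=92.2300 intr=1.4100 cont=15.3532 V=15.3532[hold]; j=2 S=145.8799 intr=0.0000 cont=3.2871 V=3.2871[hold]  S*(2)=-
k=1: j=0 S=73.3349 intr=20.3051 cont=26.0807 V=26.0807[hold]; j=1 S=115.9936 intr=0.0000 cont=9.6309 V=9.6309[hold]  S*(1)=-
k=0: j=0 S=92.2300 intr=1.4100 cont=18.2255 V=18.2255[hold]  S*(0)=-

price = 18.2255
boundary = - - - 46.3647 58.3108 73.3349
tree:
18.2255
26.0807 9.6309
35.9512 15.3532 3.2871
47.2753 23.7808 6.0369 0.2083
56.7740 35.3292 11.0769 0.3940 0.0000
64.3268 47.2753 20.3051 0.7453 0.0000 0.0000
70.3322 56.7740 35.3292 1.4100 0.0000 0.0000 0.0000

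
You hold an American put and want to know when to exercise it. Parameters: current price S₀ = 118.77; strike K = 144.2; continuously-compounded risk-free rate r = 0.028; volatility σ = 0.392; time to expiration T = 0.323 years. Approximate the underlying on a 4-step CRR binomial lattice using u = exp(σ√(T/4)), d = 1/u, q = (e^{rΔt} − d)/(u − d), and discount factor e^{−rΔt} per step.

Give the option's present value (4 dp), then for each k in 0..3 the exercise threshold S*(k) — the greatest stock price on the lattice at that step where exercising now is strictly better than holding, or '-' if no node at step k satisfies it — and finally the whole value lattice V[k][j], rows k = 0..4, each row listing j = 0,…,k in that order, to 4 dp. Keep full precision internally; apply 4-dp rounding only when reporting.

price = 27.6160
boundary = - 106.2501 95.0500 106.2501
tree:
27.6160
37.9499 16.6540
49.1500 25.9224 6.7843
59.1695 37.9499 13.1349 0.0000
68.1328 49.1500 25.4300 0.0000 0.0000

Δt=0.08075  u=1.11783  d=0.89459  q=0.48232  discount=0.99774
step 4 (expiry): payoffs max(K−S,0) = 68.1328 49.1500 25.4300 0.0000 0.0000
step 3: (k=3,j=0): S=85.0305, (K−S)⁺=59.1695, hold=58.8438 ⇒ V=59.1695 exercise | (k=3,j=1): S=106.2501, (K−S)⁺=37.9499, hold=37.6242 ⇒ V=37.9499 exercise | (k=3,j=2): S=132.7651, (K−S)⁺=11.4349, hold=13.1349 ⇒ V=13.1349 continue | (k=3,j=3): S=165.8970, (K−S)⁺=0.0000, hold=0.0000 ⇒ V=0.0000 continue  boundary S*=106.2501
step 2: (k=2,j=0): S=95.0500, (K−S)⁺=49.1500, hold=48.8243 ⇒ V=49.1500 exercise | (k=2,j=1): S=118.7700, (K−S)⁺=25.4300, hold=25.9224 ⇒ V=25.9224 continue | (k=2,j=2): S=148.4094, (K−S)⁺=0.0000, hold=6.7843 ⇒ V=6.7843 continue  boundary S*=95.0500
step 1: (k=1,j=0): S=106.2501, (K−S)⁺=37.9499, hold=37.8612 ⇒ V=37.9499 exercise | (k=1,j=1): S=132.7651, (K−S)⁺=11.4349, hold=16.6540 ⇒ V=16.6540 continue  boundary S*=106.2501
step 0: (k=0,j=0): S=118.7700, (K−S)⁺=25.4300, hold=27.6160 ⇒ V=27.6160 continue  boundary S*=-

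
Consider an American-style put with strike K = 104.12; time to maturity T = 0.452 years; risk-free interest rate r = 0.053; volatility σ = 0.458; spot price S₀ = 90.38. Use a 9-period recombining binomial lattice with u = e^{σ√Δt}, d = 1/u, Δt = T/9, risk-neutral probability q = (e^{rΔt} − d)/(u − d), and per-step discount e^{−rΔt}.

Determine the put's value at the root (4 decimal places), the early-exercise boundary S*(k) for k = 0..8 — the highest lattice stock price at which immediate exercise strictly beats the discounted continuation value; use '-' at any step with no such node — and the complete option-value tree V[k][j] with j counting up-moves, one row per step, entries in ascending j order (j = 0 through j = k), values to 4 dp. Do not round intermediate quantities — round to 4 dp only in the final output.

price = 18.7816
boundary = - - - 66.4271 73.6073 66.4271 73.6073 81.5637 90.3800
tree:
18.7816
24.4118 12.9613
30.8082 17.8162 7.9246
37.6929 23.7338 11.6881 4.0087
44.1727 30.5127 16.7321 6.4457 1.4668
50.0204 37.6929 23.0998 10.1247 2.6107 0.2714
55.2977 44.1727 30.5127 15.4275 4.6013 0.5308 0.0000
60.0602 50.0204 37.6929 22.5563 8.0122 1.0381 0.0000 0.0000
64.3581 55.2977 44.1727 30.5127 13.7400 2.0303 0.0000 0.0000 0.0000
68.2368 60.0602 50.0204 37.6929 22.5563 3.9707 0.0000 0.0000 0.0000 0.0000

Δt=0.05022, u=1.10809, d=0.90245, q=0.48732, disc=e^(-rΔt)=0.99734
k=9 terminal: V=max(K-S,0) → 68.2368 60.0602 50.0204 37.6929 22.5563 3.9707 0.0000 0.0000 0.0000 0.0000
k=8: j=0 S=39.7619 intr=64.3581 cont=64.0813 V=64.3581[EX]; j=1 S=48.8223 intr=55.2977 cont=55.0209 V=55.2977[EX]; j=2 S=59.9473 intr=44.1727 cont=43.8959 V=44.1727[EX]; j=3 S=73.6073 intr=30.5127 cont=30.2359 V=30.5127[EX]; j=4 S=90.3800 intr=13.7400 cont=13.4632 V=13.7400[EX]; j=5 S=110.9746 intr=0.0000 cont=2.0303 V=2.0303[hold]; j=6 S=136.2621 intr=0.0000 cont=0.0000 V=0.0000[hold]; j=7 S=167.3117 intr=0.0000 cont=0.0000 V=0.0000[hold]; j=8 S=205.4365 intr=0.0000 cont=0.0000 V=0.0000[hold]  S*(8)=90.3800
k=7: j=0 S=44.0598 intr=60.0602 cont=59.7834 V=60.0602[EX]; j=1 S=54.0996 intr=50.0204 cont=49.7436 V=50.0204[EX]; j=2 S=66.4271 intr=37.6929 cont=37.4161 V=37.6929[EX]; j=3 S=81.5637 intr=22.5563 cont=22.2796 V=22.5563[EX]; j=4 S=100.1493 intr=3.9707 cont=8.0122 V=8.0122[hold]; j=5 S=122.9700 intr=0.0000 cont=1.0381 V=1.0381[hold]; j=6 S=150.9908 intr=0.0000 cont=0.0000 V=0.0000[hold]; j=7 S=185.3967 intr=0.0000 cont=0.0000 V=0.0000[hold]  S*(7)=81.5637
k=6: j=0 S=48.8223 intr=55.2977 cont=55.0209 V=55.2977[EX]; j=1 S=59.9473 intr=44.1727 cont=43.8959 V=44.1727[EX]; j=2 S=73.6073 intr=30.5127 cont=30.2359 V=30.5127[EX]; j=3 S=90.3800 intr=13.7400 cont=15.4275 V=15.4275[hold]; j=4 S=110.9746 intr=0.0000 cont=4.6013 V=4.6013[hold]; j=5 S=136.2621 intr=0.0000 cont=0.5308 V=0.5308[hold]; j=6 S=167.3117 intr=0.0000 cont=0.0000 V=0.0000[hold]  S*(6)=73.6073
k=5: j=0 S=54.0996 intr=50.0204 cont=49.7436 V=50.0204[EX]; j=1 S=66.4271 intr=37.6929 cont=37.4161 V=37.6929[EX]; j=2 S=81.5637 intr=22.5563 cont=23.0998 V=23.0998[hold]; j=3 S=100.1493 intr=3.9707 cont=10.1247 V=10.1247[hold]; j=4 S=122.9700 intr=0.0000 cont=2.6107 V=2.6107[hold]; j=5 S=150.9908 intr=0.0000 cont=0.2714 V=0.2714[hold]  S*(5)=66.4271
k=4: j=0 S=59.9473 intr=44.1727 cont=43.8959 V=44.1727[EX]; j=1 S=73.6073 intr=30.5127 cont=30.5000 V=30.5127[EX]; j=2 S=90.3800 intr=13.7400 cont=16.7321 V=16.7321[hold]; j=3 S=110.9746 intr=0.0000 cont=6.4457 V=6.4457[hold]; j=4 S=136.2621 intr=0.0000 cont=1.4668 V=1.4668[hold]  S*(4)=73.6073
k=3: j=0 S=66.4271 intr=37.6929 cont=37.4161 V=37.6929[EX]; j=1 S=81.5637 intr=22.5563 cont=23.7338 V=23.7338[hold]; j=2 S=100.1493 intr=3.9707 cont=11.6881 V=11.6881[hold]; j=3 S=122.9700 intr=0.0000 cont=4.0087 V=4.0087[hold]  S*(3)=66.4271
k=2: j=0 S=73.6073 intr=30.5127 cont=30.8082 V=30.8082[hold]; j=1 S=90.3800 intr=13.7400 cont=17.8162 V=17.8162[hold]; j=2 S=110.9746 intr=0.0000 cont=7.9246 V=7.9246[hold]  S*(2)=-
k=1: j=0 S=81.5637 intr=22.5563 cont=24.4118 V=24.4118[hold]; j=1 S=100.1493 intr=3.9707 cont=12.9613 V=12.9613[hold]  S*(1)=-
k=0: j=0 S=90.3800 intr=13.7400 cont=18.7816 V=18.7816[hold]  S*(0)=-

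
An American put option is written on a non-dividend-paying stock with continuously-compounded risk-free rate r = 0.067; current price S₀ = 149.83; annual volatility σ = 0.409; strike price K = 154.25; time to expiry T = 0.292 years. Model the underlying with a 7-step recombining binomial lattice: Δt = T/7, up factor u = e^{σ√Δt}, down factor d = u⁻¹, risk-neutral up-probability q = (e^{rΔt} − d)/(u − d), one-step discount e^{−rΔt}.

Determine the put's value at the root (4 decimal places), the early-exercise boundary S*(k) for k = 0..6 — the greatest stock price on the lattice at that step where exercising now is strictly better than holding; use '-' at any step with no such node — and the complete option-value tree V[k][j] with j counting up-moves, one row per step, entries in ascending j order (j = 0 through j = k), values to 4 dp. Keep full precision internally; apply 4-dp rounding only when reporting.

price = 14.6198
boundary = - - - 116.6173 107.2715 116.6173 126.7773
tree:
14.6198
20.7788 8.4406
28.5236 13.0219 3.8304
37.6327 19.4235 6.5870 1.0493
46.9785 27.7678 11.0494 2.0873 0.0000
55.5753 37.6327 17.8951 4.1519 0.0000 0.0000
63.4831 46.9785 27.4727 8.2586 0.0000 0.0000 0.0000
70.7572 55.5753 37.6327 16.4275 0.0000 0.0000 0.0000 0.0000

params: Δt=0.04171 u=1.08712 d=0.91986 q=0.49586 e^(-rΔt)=0.99721
t_7 payoffs: 70.7572 55.5753 37.6327 16.4275 0.0000 0.0000 0.0000 0.0000
t_6: node(6,0) S=90.7669 payoff=63.4831 vs cont=63.0526 → 63.4831 [stop]  node(6,1) S=107.2715 payoff=46.9785 vs cont=46.5479 → 46.9785 [stop]  node(6,2) S=126.7773 payoff=27.4727 vs cont=27.0421 → 27.4727 [stop]  node(6,3) S=149.8300 payoff=4.4200 vs cont=8.2586 → 8.2586 [wait]  node(6,4) S=177.0744 payoff=0.0000 vs cont=0.0000 → 0.0000 [wait]  node(6,5) S=209.2729 payoff=0.0000 vs cont=0.0000 → 0.0000 [wait]  node(6,6) S=247.3262 payoff=0.0000 vs cont=0.0000 → 0.0000 [wait]  ⇒ S*(6)=126.7773
t_5: node(5,0) S=98.6747 payoff=55.5753 vs cont=55.1448 → 55.5753 [stop]  node(5,1) S=116.6173 payoff=37.6327 vs cont=37.2022 → 37.6327 [stop]  node(5,2) S=137.8225 payoff=16.4275 vs cont=17.8951 → 17.8951 [wait]  node(5,3) S=162.8836 payoff=0.0000 vs cont=4.1519 → 4.1519 [wait]  node(5,4) S=192.5016 payoff=0.0000 vs cont=0.0000 → 0.0000 [wait]  node(5,5) S=227.5053 payoff=0.0000 vs cont=0.0000 → 0.0000 [wait]  ⇒ S*(5)=116.6173
t_4: node(4,0) S=107.2715 payoff=46.9785 vs cont=46.5479 → 46.9785 [stop]  node(4,1) S=126.7773 payoff=27.4727 vs cont=27.7678 → 27.7678 [wait]  node(4,2) S=149.8300 payoff=4.4200 vs cont=11.0494 → 11.0494 [wait]  node(4,3) S=177.0744 payoff=0.0000 vs cont=2.0873 → 2.0873 [wait]  node(4,4) S=209.2729 payoff=0.0000 vs cont=0.0000 → 0.0000 [wait]  ⇒ S*(4)=107.2715
t_3: node(3,0) S=116.6173 payoff=37.6327 vs cont=37.3481 → 37.6327 [stop]  node(3,1) S=137.8225 payoff=16.4275 vs cont=19.4235 → 19.4235 [wait]  node(3,2) S=162.8836 payoff=0.0000 vs cont=6.5870 → 6.5870 [wait]  node(3,3) S=192.5016 payoff=0.0000 vs cont=1.0493 → 1.0493 [wait]  ⇒ S*(3)=116.6173
t_2: node(2,0) S=126.7773 payoff=27.4727 vs cont=28.5236 → 28.5236 [wait]  node(2,1) S=149.8300 payoff=4.4200 vs cont=13.0219 → 13.0219 [wait]  node(2,2) S=177.0744 payoff=0.0000 vs cont=3.8304 → 3.8304 [wait]  ⇒ S*(2)=-
t_1: node(1,0) S=137.8225 payoff=16.4275 vs cont=20.7788 → 20.7788 [wait]  node(1,1) S=162.8836 payoff=0.0000 vs cont=8.4406 → 8.4406 [wait]  ⇒ S*(1)=-
t_0: node(0,0) S=149.8300 payoff=4.4200 vs cont=14.6198 → 14.6198 [wait]  ⇒ S*(0)=-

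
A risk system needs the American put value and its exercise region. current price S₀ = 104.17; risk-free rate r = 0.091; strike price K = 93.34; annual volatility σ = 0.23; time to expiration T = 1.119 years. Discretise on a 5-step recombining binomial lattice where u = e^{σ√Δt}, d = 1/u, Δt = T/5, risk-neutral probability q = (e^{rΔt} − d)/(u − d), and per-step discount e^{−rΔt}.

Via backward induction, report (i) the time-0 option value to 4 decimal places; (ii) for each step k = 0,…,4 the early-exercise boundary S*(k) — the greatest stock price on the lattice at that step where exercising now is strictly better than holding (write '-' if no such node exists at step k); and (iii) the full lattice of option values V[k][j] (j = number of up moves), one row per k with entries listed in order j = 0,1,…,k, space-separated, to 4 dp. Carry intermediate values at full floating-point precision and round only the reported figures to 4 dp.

price = 2.6002
boundary = - - - 75.1587 83.7980
tree:
2.6002
5.1774 0.7278
9.9594 1.7161 0.0000
18.1813 4.0466 0.0000 0.0000
25.9299 9.5420 0.0000 0.0000 0.0000
32.8796 18.1813 0.0000 0.0000 0.0000 0.0000

Δt=0.22380, u=1.11495, d=0.89690, q=0.56718, disc=e^(-rΔt)=0.97984
k=5 terminal: V=max(K-S,0) → 32.8796 18.1813 0.0000 0.0000 0.0000 0.0000
k=4: j=0 S=67.4101 intr=25.9299 cont=24.0482 V=25.9299[EX]; j=1 S=83.7980 intr=9.5420 cont=7.7105 V=9.5420[EX]; j=2 S=104.1700 intr=0.0000 cont=0.0000 V=0.0000[hold]; j=3 S=129.4945 intr=0.0000 cont=0.0000 V=0.0000[hold]; j=4 S=160.9757 intr=0.0000 cont=0.0000 V=0.0000[hold]  S*(4)=83.7980
k=3: j=0 S=75.1587 intr=18.1813 cont=16.2995 V=18.1813[EX]; j=1 S=93.4304 intr=0.0000 cont=4.0466 V=4.0466[hold]; j=2 S=116.1441 intr=0.0000 cont=0.0000 V=0.0000[hold]; j=3 S=144.3796 intr=0.0000 cont=0.0000 V=0.0000[hold]  S*(3)=75.1587
k=2: j=0 S=83.7980 intr=9.5420 cont=9.9594 V=9.9594[hold]; j=1 S=104.1700 intr=0.0000 cont=1.7161 V=1.7161[hold]; j=2 S=129.4945 intr=0.0000 cont=0.0000 V=0.0000[hold]  S*(2)=-
k=1: j=0 S=93.4304 intr=0.0000 cont=5.1774 V=5.1774[hold]; j=1 S=116.1441 intr=0.0000 cont=0.7278 V=0.7278[hold]  S*(1)=-
k=0: j=0 S=104.1700 intr=0.0000 cont=2.6002 V=2.6002[hold]  S*(0)=-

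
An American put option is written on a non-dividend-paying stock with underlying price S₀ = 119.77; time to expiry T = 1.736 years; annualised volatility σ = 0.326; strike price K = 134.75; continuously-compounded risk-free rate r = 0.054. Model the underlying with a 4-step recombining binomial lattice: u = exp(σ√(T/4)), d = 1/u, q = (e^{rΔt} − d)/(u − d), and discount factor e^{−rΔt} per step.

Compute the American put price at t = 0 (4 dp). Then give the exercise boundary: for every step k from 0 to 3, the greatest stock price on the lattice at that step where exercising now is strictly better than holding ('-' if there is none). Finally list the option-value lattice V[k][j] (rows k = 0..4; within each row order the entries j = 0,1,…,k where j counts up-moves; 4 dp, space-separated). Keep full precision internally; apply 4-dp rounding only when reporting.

Δt=0.43400  u=1.23957  d=0.80673  q=0.50130  discount=0.97684
step 4 (expiry): payoffs max(K−S,0) = 84.0201 56.8018 14.9800 0.0000 0.0000
step 3: (k=3,j=0): S=62.8832, (K−S)⁺=71.8668, hold=68.7455 ⇒ V=71.8668 exercise | (k=3,j=1): S=96.6222, (K−S)⁺=38.1278, hold=35.0065 ⇒ V=38.1278 exercise | (k=3,j=2): S=148.4633, (K−S)⁺=0.0000, hold=7.2975 ⇒ V=7.2975 continue | (k=3,j=3): S=228.1188, (K−S)⁺=0.0000, hold=0.0000 ⇒ V=0.0000 continue  boundary S*=96.6222
step 2: (k=2,j=0): S=77.9482, (K−S)⁺=56.8018, hold=53.6805 ⇒ V=56.8018 exercise | (k=2,j=1): S=119.7700, (K−S)⁺=14.9800, hold=22.1474 ⇒ V=22.1474 continue | (k=2,j=2): S=184.0306, (K−S)⁺=0.0000, hold=3.5550 ⇒ V=3.5550 continue  boundary S*=77.9482
step 1: (k=1,j=0): S=96.6222, (K−S)⁺=38.1278, hold=38.5163 ⇒ V=38.5163 continue | (k=1,j=1): S=148.4633, (K−S)⁺=0.0000, hold=12.5299 ⇒ V=12.5299 continue  boundary S*=-
step 0: (k=0,j=0): S=119.7700, (K−S)⁺=14.9800, hold=24.8989 ⇒ V=24.8989 continue  boundary S*=-

price = 24.8989
boundary = - - 77.9482 96.6222
tree:
24.8989
38.5163 12.5299
56.8018 22.1474 3.5550
71.8668 38.1278 7.2975 0.0000
84.0201 56.8018 14.9800 0.0000 0.0000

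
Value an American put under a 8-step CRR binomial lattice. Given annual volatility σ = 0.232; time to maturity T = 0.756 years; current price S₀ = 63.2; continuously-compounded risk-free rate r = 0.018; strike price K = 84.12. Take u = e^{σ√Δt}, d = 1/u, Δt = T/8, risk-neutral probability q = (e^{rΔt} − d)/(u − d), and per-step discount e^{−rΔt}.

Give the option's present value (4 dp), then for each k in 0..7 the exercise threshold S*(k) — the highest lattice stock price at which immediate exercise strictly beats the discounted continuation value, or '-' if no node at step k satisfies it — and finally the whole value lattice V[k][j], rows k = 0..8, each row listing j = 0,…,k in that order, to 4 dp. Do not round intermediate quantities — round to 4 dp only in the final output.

Δt=0.09450  u=1.07392  d=0.93117  q=0.49410  discount=0.99830
step 8 (expiry): payoffs max(K−S,0) = 48.3985 42.9219 36.6058 29.3213 20.9200 11.2307 0.0559 0.0000 0.0000
step 7: (k=7,j=0): S=38.3622, (K−S)⁺=45.7578, hold=45.6148 ⇒ V=45.7578 exercise | (k=7,j=1): S=44.2436, (K−S)⁺=39.8764, hold=39.7334 ⇒ V=39.8764 exercise | (k=7,j=2): S=51.0266, (K−S)⁺=33.0934, hold=32.9504 ⇒ V=33.0934 exercise | (k=7,j=3): S=58.8496, (K−S)⁺=25.2704, hold=25.1274 ⇒ V=25.2704 exercise | (k=7,j=4): S=67.8720, (K−S)⁺=16.2480, hold=16.1051 ⇒ V=16.2480 exercise | (k=7,j=5): S=78.2775, (K−S)⁺=5.8425, hold=5.6995 ⇒ V=5.8425 exercise | (k=7,j=6): S=90.2784, (K−S)⁺=0.0000, hold=0.0282 ⇒ V=0.0282 continue | (k=7,j=7): S=104.1191, (K−S)⁺=0.0000, hold=0.0000 ⇒ V=0.0000 continue  boundary S*=78.2775
step 6: (k=6,j=0): S=41.1981, (K−S)⁺=42.9219, hold=42.7790 ⇒ V=42.9219 exercise | (k=6,j=1): S=47.5142, (K−S)⁺=36.6058, hold=36.4628 ⇒ V=36.6058 exercise | (k=6,j=2): S=54.7987, (K−S)⁺=29.3213, hold=29.1783 ⇒ V=29.3213 exercise | (k=6,j=3): S=63.2000, (K−S)⁺=20.9200, hold=20.7770 ⇒ V=20.9200 exercise | (k=6,j=4): S=72.8893, (K−S)⁺=11.2307, hold=11.0877 ⇒ V=11.2307 exercise | (k=6,j=5): S=84.0641, (K−S)⁺=0.0559, hold=2.9646 ⇒ V=2.9646 continue | (k=6,j=6): S=96.9521, (K−S)⁺=0.0000, hold=0.0143 ⇒ V=0.0143 continue  boundary S*=72.8893
step 5: (k=5,j=0): S=44.2436, (K−S)⁺=39.8764, hold=39.7334 ⇒ V=39.8764 exercise | (k=5,j=1): S=51.0266, (K−S)⁺=33.0934, hold=32.9504 ⇒ V=33.0934 exercise | (k=5,j=2): S=58.8496, (K−S)⁺=25.2704, hold=25.1274 ⇒ V=25.2704 exercise | (k=5,j=3): S=67.8720, (K−S)⁺=16.2480, hold=16.1051 ⇒ V=16.2480 exercise | (k=5,j=4): S=78.2775, (K−S)⁺=5.8425, hold=7.1342 ⇒ V=7.1342 continue | (k=5,j=5): S=90.2784, (K−S)⁺=0.0000, hold=1.5043 ⇒ V=1.5043 continue  boundary S*=67.8720
step 4: (k=4,j=0): S=47.5142, (K−S)⁺=36.6058, hold=36.4628 ⇒ V=36.6058 exercise | (k=4,j=1): S=54.7987, (K−S)⁺=29.3213, hold=29.1783 ⇒ V=29.3213 exercise | (k=4,j=2): S=63.2000, (K−S)⁺=20.9200, hold=20.7770 ⇒ V=20.9200 exercise | (k=4,j=3): S=72.8893, (K−S)⁺=11.2307, hold=11.7249 ⇒ V=11.7249 continue | (k=4,j=4): S=84.0641, (K−S)⁺=0.0559, hold=4.3451 ⇒ V=4.3451 continue  boundary S*=63.2000
step 3: (k=3,j=0): S=51.0266, (K−S)⁺=33.0934, hold=32.9504 ⇒ V=33.0934 exercise | (k=3,j=1): S=58.8496, (K−S)⁺=25.2704, hold=25.1274 ⇒ V=25.2704 exercise | (k=3,j=2): S=67.8720, (K−S)⁺=16.2480, hold=16.3488 ⇒ V=16.3488 continue | (k=3,j=3): S=78.2775, (K−S)⁺=5.8425, hold=8.0648 ⇒ V=8.0648 continue  boundary S*=58.8496
step 2: (k=2,j=0): S=54.7987, (K−S)⁺=29.3213, hold=29.1783 ⇒ V=29.3213 exercise | (k=2,j=1): S=63.2000, (K−S)⁺=20.9200, hold=20.8268 ⇒ V=20.9200 exercise | (k=2,j=2): S=72.8893, (K−S)⁺=11.2307, hold=12.2348 ⇒ V=12.2348 continue  boundary S*=63.2000
step 1: (k=1,j=0): S=58.8496, (K−S)⁺=25.2704, hold=25.1274 ⇒ V=25.2704 exercise | (k=1,j=1): S=67.8720, (K−S)⁺=16.2480, hold=16.6004 ⇒ V=16.6004 continue  boundary S*=58.8496
step 0: (k=0,j=0): S=63.2000, (K−S)⁺=20.9200, hold=20.9508 ⇒ V=20.9508 continue  boundary S*=-

price = 20.9508
boundary = - 58.8496 63.2000 58.8496 63.2000 67.8720 72.8893 78.2775
tree:
20.9508
25.2704 16.6004
29.3213 20.9200 12.2348
33.0934 25.2704 16.3488 8.0648
36.6058 29.3213 20.9200 11.7249 4.3451
39.8764 33.0934 25.2704 16.2480 7.1342 1.5043
42.9219 36.6058 29.3213 20.9200 11.2307 2.9646 0.0143
45.7578 39.8764 33.0934 25.2704 16.2480 5.8425 0.0282 0.0000
48.3985 42.9219 36.6058 29.3213 20.9200 11.2307 0.0559 0.0000 0.0000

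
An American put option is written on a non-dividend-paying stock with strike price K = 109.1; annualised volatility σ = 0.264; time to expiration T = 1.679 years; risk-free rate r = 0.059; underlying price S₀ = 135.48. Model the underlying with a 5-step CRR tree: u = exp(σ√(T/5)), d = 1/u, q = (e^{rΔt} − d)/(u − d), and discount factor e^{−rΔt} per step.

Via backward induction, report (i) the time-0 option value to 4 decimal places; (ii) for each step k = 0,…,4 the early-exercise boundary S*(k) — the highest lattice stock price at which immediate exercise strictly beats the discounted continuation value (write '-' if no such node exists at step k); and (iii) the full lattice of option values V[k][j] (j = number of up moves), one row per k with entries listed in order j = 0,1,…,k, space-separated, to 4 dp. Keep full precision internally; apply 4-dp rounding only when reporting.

Δt=0.33580, u=1.16531, d=0.85814, q=0.52697, disc=e^(-rΔt)=0.98038
k=5 terminal: V=max(K-S,0) → 46.0513 23.4839 0.0000 0.0000 0.0000 0.0000
k=4: j=0 S=73.4710 intr=35.6290 cont=33.4888 V=35.6290[EX]; j=1 S=99.7690 intr=9.3310 cont=10.8906 V=10.8906[hold]; j=2 S=135.4800 intr=0.0000 cont=0.0000 V=0.0000[hold]; j=3 S=183.9733 intr=0.0000 cont=0.0000 V=0.0000[hold]; j=4 S=249.8242 intr=0.0000 cont=0.0000 V=0.0000[hold]  S*(4)=73.4710
k=3: j=0 S=85.6161 intr=23.4839 cont=22.1493 V=23.4839[EX]; j=1 S=116.2613 intr=0.0000 cont=5.0505 V=5.0505[hold]; j=2 S=157.8756 intr=0.0000 cont=0.0000 V=0.0000[hold]; j=3 S=214.3852 intr=0.0000 cont=0.0000 V=0.0000[hold]  S*(3)=85.6161
k=2: j=0 S=99.7690 intr=9.3310 cont=13.4998 V=13.4998[hold]; j=1 S=135.4800 intr=0.0000 cont=2.3422 V=2.3422[hold]; j=2 S=183.9733 intr=0.0000 cont=0.0000 V=0.0000[hold]  S*(2)=-
k=1: j=0 S=116.2613 intr=0.0000 cont=7.4706 V=7.4706[hold]; j=1 S=157.8756 intr=0.0000 cont=1.0862 V=1.0862[hold]  S*(1)=-
k=0: j=0 S=135.4800 intr=0.0000 cont=4.0256 V=4.0256[hold]  S*(0)=-

price = 4.0256
boundary = - - - 85.6161 73.4710
tree:
4.0256
7.4706 1.0862
13.4998 2.3422 0.0000
23.4839 5.0505 0.0000 0.0000
35.6290 10.8906 0.0000 0.0000 0.0000
46.0513 23.4839 0.0000 0.0000 0.0000 0.0000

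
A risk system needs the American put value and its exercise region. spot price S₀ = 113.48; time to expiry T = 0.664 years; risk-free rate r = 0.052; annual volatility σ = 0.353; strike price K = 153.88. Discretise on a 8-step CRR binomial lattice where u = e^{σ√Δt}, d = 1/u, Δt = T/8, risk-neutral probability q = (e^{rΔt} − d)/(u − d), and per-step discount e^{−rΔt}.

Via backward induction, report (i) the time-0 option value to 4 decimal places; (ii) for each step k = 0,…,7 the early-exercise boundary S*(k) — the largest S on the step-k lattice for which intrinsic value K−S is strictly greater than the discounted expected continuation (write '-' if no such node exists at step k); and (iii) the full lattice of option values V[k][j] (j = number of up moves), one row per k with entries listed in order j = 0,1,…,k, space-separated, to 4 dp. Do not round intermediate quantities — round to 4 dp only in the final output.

price = 41.1342
boundary = - 102.5067 92.5945 102.5067 113.4800 102.5067 113.4800 125.6280
tree:
41.1342
51.3733 31.0815
61.2855 40.6617 21.6112
70.2392 51.3733 30.1245 13.1431
78.3271 61.2855 40.4000 19.9387 6.3478
85.6329 70.2392 51.3733 29.0940 10.8032 1.8728
92.2323 78.3271 61.2855 40.4000 17.8514 3.7306 0.0000
98.1935 85.6329 70.2392 51.3733 28.2520 7.4315 0.0000 0.0000
103.5782 92.2323 78.3271 61.2855 40.4000 14.8036 0.0000 0.0000 0.0000

Δt=0.08300, u=1.10705, d=0.90330, q=0.49583, disc=e^(-rΔt)=0.99569
k=8 terminal: V=max(K-S,0) → 103.5782 92.2323 78.3271 61.2855 40.4000 14.8036 0.0000 0.0000 0.0000
k=7: j=0 S=55.6865 intr=98.1935 cont=97.5307 V=98.1935[EX]; j=1 S=68.2471 intr=85.6329 cont=84.9702 V=85.6329[EX]; j=2 S=83.6408 intr=70.2392 cont=69.5765 V=70.2392[EX]; j=3 S=102.5067 intr=51.3733 cont=50.7106 V=51.3733[EX]; j=4 S=125.6280 intr=28.2520 cont=27.5893 V=28.2520[EX]; j=5 S=153.9644 intr=0.0000 cont=7.4315 V=7.4315[hold]; j=6 S=188.6924 intr=0.0000 cont=0.0000 V=0.0000[hold]; j=7 S=231.2536 intr=0.0000 cont=0.0000 V=0.0000[hold]  S*(7)=125.6280
k=6: j=0 S=61.6477 intr=92.2323 cont=91.5695 V=92.2323[EX]; j=1 S=75.5529 intr=78.3271 cont=77.6644 V=78.3271[EX]; j=2 S=92.5945 intr=61.2855 cont=60.6228 V=61.2855[EX]; j=3 S=113.4800 intr=40.4000 cont=39.7373 V=40.4000[EX]; j=4 S=139.0764 intr=14.8036 cont=17.8514 V=17.8514[hold]; j=5 S=170.4462 intr=0.0000 cont=3.7306 V=3.7306[hold]; j=6 S=208.8918 intr=0.0000 cont=0.0000 V=0.0000[hold]  S*(6)=113.4800
k=5: j=0 S=68.2471 intr=85.6329 cont=84.9702 V=85.6329[EX]; j=1 S=83.6408 intr=70.2392 cont=69.5765 V=70.2392[EX]; j=2 S=102.5067 intr=51.3733 cont=50.7106 V=51.3733[EX]; j=3 S=125.6280 intr=28.2520 cont=29.0940 V=29.0940[hold]; j=4 S=153.9644 intr=0.0000 cont=10.8032 V=10.8032[hold]; j=5 S=188.6924 intr=0.0000 cont=1.8728 V=1.8728[hold]  S*(5)=102.5067
k=4: j=0 S=75.5529 intr=78.3271 cont=77.6644 V=78.3271[EX]; j=1 S=92.5945 intr=61.2855 cont=60.6228 V=61.2855[EX]; j=2 S=113.4800 intr=40.4000 cont=40.1530 V=40.4000[EX]; j=3 S=139.0764 intr=14.8036 cont=19.9387 V=19.9387[hold]; j=4 S=170.4462 intr=0.0000 cont=6.3478 V=6.3478[hold]  S*(4)=113.4800
k=3: j=0 S=83.6408 intr=70.2392 cont=69.5765 V=70.2392[EX]; j=1 S=102.5067 intr=51.3733 cont=50.7106 V=51.3733[EX]; j=2 S=125.6280 intr=28.2520 cont=30.1245 V=30.1245[hold]; j=3 S=153.9644 intr=0.0000 cont=13.1431 V=13.1431[hold]  S*(3)=102.5067
k=2: j=0 S=92.5945 intr=61.2855 cont=60.6228 V=61.2855[EX]; j=1 S=113.4800 intr=40.4000 cont=40.6617 V=40.6617[hold]; j=2 S=139.0764 intr=14.8036 cont=21.6112 V=21.6112[hold]  S*(2)=92.5945
k=1: j=0 S=102.5067 intr=51.3733 cont=50.8398 V=51.3733[EX]; j=1 S=125.6280 intr=28.2520 cont=31.0815 V=31.0815[hold]  S*(1)=102.5067
k=0: j=0 S=113.4800 intr=40.4000 cont=41.1342 V=41.1342[hold]  S*(0)=-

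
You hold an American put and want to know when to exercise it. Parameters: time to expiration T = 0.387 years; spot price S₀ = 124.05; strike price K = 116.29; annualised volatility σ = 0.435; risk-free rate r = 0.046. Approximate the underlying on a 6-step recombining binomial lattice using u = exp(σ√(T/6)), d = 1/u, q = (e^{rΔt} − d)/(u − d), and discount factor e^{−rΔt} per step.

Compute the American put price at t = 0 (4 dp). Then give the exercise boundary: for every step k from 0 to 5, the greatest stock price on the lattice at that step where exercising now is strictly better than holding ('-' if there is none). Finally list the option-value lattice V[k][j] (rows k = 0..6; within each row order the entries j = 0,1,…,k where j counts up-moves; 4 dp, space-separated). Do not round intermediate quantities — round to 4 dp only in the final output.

params: Δt=0.06450 u=1.11681 d=0.89541 q=0.48583 e^(-rΔt)=0.99704
t_6 payoffs: 52.3576 36.5493 16.8323 0.0000 0.0000 0.0000 0.0000
t_5: node(5,0) S=71.4004 payoff=44.8896 vs cont=44.5451 → 44.8896 [stop]  node(5,1) S=89.0551 payoff=27.2349 vs cont=26.8903 → 27.2349 [stop]  node(5,2) S=111.0753 payoff=5.2147 vs cont=8.6290 → 8.6290 [wait]  node(5,3) S=138.5403 payoff=0.0000 vs cont=0.0000 → 0.0000 [wait]  node(5,4) S=172.7963 payoff=0.0000 vs cont=0.0000 → 0.0000 [wait]  node(5,5) S=215.5227 payoff=0.0000 vs cont=0.0000 → 0.0000 [wait]  ⇒ S*(5)=89.0551
t_4: node(4,0) S=79.7407 payoff=36.5493 vs cont=36.2048 → 36.5493 [stop]  node(4,1) S=99.4577 payoff=16.8323 vs cont=18.1417 → 18.1417 [wait]  node(4,2) S=124.0500 payoff=0.0000 vs cont=4.4237 → 4.4237 [wait]  node(4,3) S=154.7231 payoff=0.0000 vs cont=0.0000 → 0.0000 [wait]  node(4,4) S=192.9806 payoff=0.0000 vs cont=0.0000 → 0.0000 [wait]  ⇒ S*(4)=79.7407
t_3: node(3,0) S=89.0551 payoff=27.2349 vs cont=27.5246 → 27.5246 [wait]  node(3,1) S=111.0753 payoff=5.2147 vs cont=11.4431 → 11.4431 [wait]  node(3,2) S=138.5403 payoff=0.0000 vs cont=2.2678 → 2.2678 [wait]  node(3,3) S=172.7963 payoff=0.0000 vs cont=0.0000 → 0.0000 [wait]  ⇒ S*(3)=-
t_2: node(2,0) S=99.4577 payoff=16.8323 vs cont=19.6533 → 19.6533 [wait]  node(2,1) S=124.0500 payoff=0.0000 vs cont=6.9647 → 6.9647 [wait]  node(2,2) S=154.7231 payoff=0.0000 vs cont=1.1626 → 1.1626 [wait]  ⇒ S*(2)=-
t_1: node(1,0) S=111.0753 payoff=5.2147 vs cont=13.4489 → 13.4489 [wait]  node(1,1) S=138.5403 payoff=0.0000 vs cont=4.1336 → 4.1336 [wait]  ⇒ S*(1)=-
t_0: node(0,0) S=124.0500 payoff=0.0000 vs cont=8.8968 → 8.8968 [wait]  ⇒ S*(0)=-

price = 8.8968
boundary = - - - - 79.7407 89.0551
tree:
8.8968
13.4489 4.1336
19.6533 6.9647 1.1626
27.5246 11.4431 2.2678 0.0000
36.5493 18.1417 4.4237 0.0000 0.0000
44.8896 27.2349 8.6290 0.0000 0.0000 0.0000
52.3576 36.5493 16.8323 0.0000 0.0000 0.0000 0.0000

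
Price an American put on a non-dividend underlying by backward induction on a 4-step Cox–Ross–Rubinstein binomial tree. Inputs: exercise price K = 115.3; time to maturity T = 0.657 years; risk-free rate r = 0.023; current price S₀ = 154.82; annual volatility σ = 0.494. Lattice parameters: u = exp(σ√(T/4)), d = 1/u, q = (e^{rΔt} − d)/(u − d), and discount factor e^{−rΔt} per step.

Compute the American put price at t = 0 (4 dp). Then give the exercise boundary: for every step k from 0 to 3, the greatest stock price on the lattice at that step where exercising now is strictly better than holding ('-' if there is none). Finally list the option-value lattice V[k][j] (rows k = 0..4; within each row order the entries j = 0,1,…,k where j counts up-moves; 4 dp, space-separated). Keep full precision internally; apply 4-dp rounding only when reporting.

Δt=0.16425  u=1.22166  d=0.81856  q=0.45950  discount=0.99623
step 4 (expiry): payoffs max(K−S,0) = 45.7925 11.5640 0.0000 0.0000 0.0000
step 3: (k=3,j=0): S=84.9142, (K−S)⁺=30.3858, hold=29.9510 ⇒ V=30.3858 exercise | (k=3,j=1): S=126.7296, (K−S)⁺=0.0000, hold=6.2267 ⇒ V=6.2267 continue | (k=3,j=2): S=189.1368, (K−S)⁺=0.0000, hold=0.0000 ⇒ V=0.0000 continue | (k=3,j=3): S=282.2758, (K−S)⁺=0.0000, hold=0.0000 ⇒ V=0.0000 continue  boundary S*=84.9142
step 2: (k=2,j=0): S=103.7360, (K−S)⁺=11.5640, hold=19.2119 ⇒ V=19.2119 continue | (k=2,j=1): S=154.8200, (K−S)⁺=0.0000, hold=3.3528 ⇒ V=3.3528 continue | (k=2,j=2): S=231.0600, (K−S)⁺=0.0000, hold=0.0000 ⇒ V=0.0000 continue  boundary S*=-
step 1: (k=1,j=0): S=126.7296, (K−S)⁺=0.0000, hold=11.8796 ⇒ V=11.8796 continue | (k=1,j=1): S=189.1368, (K−S)⁺=0.0000, hold=1.8054 ⇒ V=1.8054 continue  boundary S*=-
step 0: (k=0,j=0): S=154.8200, (K−S)⁺=0.0000, hold=7.2231 ⇒ V=7.2231 continue  boundary S*=-

price = 7.2231
boundary = - - - 84.9142
tree:
7.2231
11.8796 1.8054
19.2119 3.3528 0.0000
30.3858 6.2267 0.0000 0.0000
45.7925 11.5640 0.0000 0.0000 0.0000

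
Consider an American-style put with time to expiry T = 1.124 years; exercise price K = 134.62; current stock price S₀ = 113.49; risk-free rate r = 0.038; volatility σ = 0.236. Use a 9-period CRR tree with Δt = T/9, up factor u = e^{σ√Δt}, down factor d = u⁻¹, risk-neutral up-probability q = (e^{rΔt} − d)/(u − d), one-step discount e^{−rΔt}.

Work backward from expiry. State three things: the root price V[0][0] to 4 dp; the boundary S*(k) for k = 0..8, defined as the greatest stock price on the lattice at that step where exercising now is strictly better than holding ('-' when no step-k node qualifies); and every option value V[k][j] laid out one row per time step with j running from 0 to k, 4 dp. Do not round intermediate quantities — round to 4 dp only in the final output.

params: Δt=0.12489 u=1.08698 d=0.91998 q=0.50765 e^(-rΔt)=0.99527
t_9 payoffs: 81.0440 71.3188 59.8283 46.2520 30.2113 11.2588 0.0000 0.0000 0.0000 0.0000
t_8: node(8,0) S=58.2359 payoff=76.3841 vs cont=75.7467 → 76.3841 [stop]  node(8,1) S=68.8070 payoff=65.8130 vs cont=65.1756 → 65.8130 [stop]  node(8,2) S=81.2970 payoff=53.3230 vs cont=52.6857 → 53.3230 [stop]  node(8,3) S=96.0541 payoff=38.5659 vs cont=37.9285 → 38.5659 [stop]  node(8,4) S=113.4900 payoff=21.1300 vs cont=20.4926 → 21.1300 [stop]  node(8,5) S=134.0909 payoff=0.5291 vs cont=5.5171 → 5.5171 [wait]  node(8,6) S=158.4313 payoff=0.0000 vs cont=0.0000 → 0.0000 [wait]  node(8,7) S=187.1899 payoff=0.0000 vs cont=0.0000 → 0.0000 [wait]  node(8,8) S=221.1689 payoff=0.0000 vs cont=0.0000 → 0.0000 [wait]  ⇒ S*(8)=113.4900
t_7: node(7,0) S=63.3012 payoff=71.3188 vs cont=70.6814 → 71.3188 [stop]  node(7,1) S=74.7917 payoff=59.8283 vs cont=59.1909 → 59.8283 [stop]  node(7,2) S=88.3680 payoff=46.2520 vs cont=45.6146 → 46.2520 [stop]  node(7,3) S=104.4087 payoff=30.2113 vs cont=29.5739 → 30.2113 [stop]  node(7,4) S=123.3612 payoff=11.2588 vs cont=13.1416 → 13.1416 [wait]  node(7,5) S=145.7539 payoff=0.0000 vs cont=2.7035 → 2.7035 [wait]  node(7,6) S=172.2113 payoff=0.0000 vs cont=0.0000 → 0.0000 [wait]  node(7,7) S=203.4714 payoff=0.0000 vs cont=0.0000 → 0.0000 [wait]  ⇒ S*(7)=104.4087
t_6: node(6,0) S=68.8070 payoff=65.8130 vs cont=65.1756 → 65.8130 [stop]  node(6,1) S=81.2970 payoff=53.3230 vs cont=52.6857 → 53.3230 [stop]  node(6,2) S=96.0541 payoff=38.5659 vs cont=37.9285 → 38.5659 [stop]  node(6,3) S=113.4900 payoff=21.1300 vs cont=21.4439 → 21.4439 [wait]  node(6,4) S=134.0909 payoff=0.5291 vs cont=7.8056 → 7.8056 [wait]  node(6,5) S=158.4313 payoff=0.0000 vs cont=1.3248 → 1.3248 [wait]  node(6,6) S=187.1899 payoff=0.0000 vs cont=0.0000 → 0.0000 [wait]  ⇒ S*(6)=96.0541
t_5: node(5,0) S=74.7917 payoff=59.8283 vs cont=59.1909 → 59.8283 [stop]  node(5,1) S=88.3680 payoff=46.2520 vs cont=45.6146 → 46.2520 [stop]  node(5,2) S=104.4087 payoff=30.2113 vs cont=29.7325 → 30.2113 [stop]  node(5,3) S=123.3612 payoff=11.2588 vs cont=14.4517 → 14.4517 [wait]  node(5,4) S=145.7539 payoff=0.0000 vs cont=4.4942 → 4.4942 [wait]  node(5,5) S=172.2113 payoff=0.0000 vs cont=0.6492 → 0.6492 [wait]  ⇒ S*(5)=104.4087
t_4: node(4,0) S=81.2970 payoff=53.3230 vs cont=52.6857 → 53.3230 [stop]  node(4,1) S=96.0541 payoff=38.5659 vs cont=37.9285 → 38.5659 [stop]  node(4,2) S=113.4900 payoff=21.1300 vs cont=22.1058 → 22.1058 [wait]  node(4,3) S=134.0909 payoff=0.5291 vs cont=9.3523 → 9.3523 [wait]  node(4,4) S=158.4313 payoff=0.0000 vs cont=2.5303 → 2.5303 [wait]  ⇒ S*(4)=96.0541
t_3: node(3,0) S=88.3680 payoff=46.2520 vs cont=45.6146 → 46.2520 [stop]  node(3,1) S=104.4087 payoff=30.2113 vs cont=30.0669 → 30.2113 [stop]  node(3,2) S=123.3612 payoff=11.2588 vs cont=15.5575 → 15.5575 [wait]  node(3,3) S=145.7539 payoff=0.0000 vs cont=5.8612 → 5.8612 [wait]  ⇒ S*(3)=104.4087
t_2: node(2,0) S=96.0541 payoff=38.5659 vs cont=37.9285 → 38.5659 [stop]  node(2,1) S=113.4900 payoff=21.1300 vs cont=22.6645 → 22.6645 [wait]  node(2,2) S=134.0909 payoff=0.5291 vs cont=10.5849 → 10.5849 [wait]  ⇒ S*(2)=96.0541
t_1: node(1,0) S=104.4087 payoff=30.2113 vs cont=30.3492 → 30.3492 [wait]  node(1,1) S=123.3612 payoff=11.2588 vs cont=16.4540 → 16.4540 [wait]  ⇒ S*(1)=-
t_0: node(0,0) S=113.4900 payoff=21.1300 vs cont=23.1851 → 23.1851 [wait]  ⇒ S*(0)=-

price = 23.1851
boundary = - - 96.0541 104.4087 96.0541 104.4087 96.0541 104.4087 113.4900
tree:
23.1851
30.3492 16.4540
38.5659 22.6645 10.5849
46.2520 30.2113 15.5575 5.8612
53.3230 38.5659 22.1058 9.3523 2.5303
59.8283 46.2520 30.2113 14.4517 4.4942 0.6492
65.8130 53.3230 38.5659 21.4439 7.8056 1.3248 0.0000
71.3188 59.8283 46.2520 30.2113 13.1416 2.7035 0.0000 0.0000
76.3841 65.8130 53.3230 38.5659 21.1300 5.5171 0.0000 0.0000 0.0000
81.0440 71.3188 59.8283 46.2520 30.2113 11.2588 0.0000 0.0000 0.0000 0.0000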